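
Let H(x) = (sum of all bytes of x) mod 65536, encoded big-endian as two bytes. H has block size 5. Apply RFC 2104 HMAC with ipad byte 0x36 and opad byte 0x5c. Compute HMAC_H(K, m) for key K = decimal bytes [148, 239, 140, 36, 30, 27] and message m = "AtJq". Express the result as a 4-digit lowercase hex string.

Key decimal bytes [148, 239, 140, 36, 30, 27] = 94 ef 8c 24 1e 1b is 6 bytes > B = 5, so hash it first: H(key) = 02 6c, then zero-pad to 5 bytes: K' = 02 6c 00 00 00.
K' ⊕ ipad = 34 5a 36 36 36.  K' ⊕ opad = 5e 30 5c 5c 5c.
Inner input = (K'⊕ipad) ∥ m = 34 5a 36 36 36 ∥ 41 74 4a 71.
Inner hash: sum = 52+90+54+54+54+65+116+74+113 = 672 → 02 a0.
Outer input = (K'⊕opad) ∥ inner = 5e 30 5c 5c 5c ∥ 02 a0.
Outer hash (tag): sum = 94+48+92+92+92+2+160 = 580 → 02 44.

0244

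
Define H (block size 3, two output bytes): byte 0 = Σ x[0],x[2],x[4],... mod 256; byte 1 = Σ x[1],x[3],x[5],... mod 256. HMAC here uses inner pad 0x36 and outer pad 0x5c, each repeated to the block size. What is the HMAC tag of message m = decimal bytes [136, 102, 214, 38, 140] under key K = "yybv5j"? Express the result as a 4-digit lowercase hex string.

Key "yybv5j" = 79 79 62 76 35 6a is 6 bytes > B = 3, so hash it first: H(key) = 10 59, then zero-pad to 3 bytes: K' = 10 59 00.
K' ⊕ ipad = 26 6f 36.  K' ⊕ opad = 4c 05 5c.
Inner input = (K'⊕ipad) ∥ m = 26 6f 36 ∥ 88 66 d6 26 8c.
Inner hash: even-index sum = 232 mod 256 = 232; odd-index sum = 601 mod 256 = 89 → e8 59.
Outer input = (K'⊕opad) ∥ inner = 4c 05 5c ∥ e8 59.
Outer hash (tag): even-index sum = 257 mod 256 = 1; odd-index sum = 237 mod 256 = 237 → 01 ed.

01ed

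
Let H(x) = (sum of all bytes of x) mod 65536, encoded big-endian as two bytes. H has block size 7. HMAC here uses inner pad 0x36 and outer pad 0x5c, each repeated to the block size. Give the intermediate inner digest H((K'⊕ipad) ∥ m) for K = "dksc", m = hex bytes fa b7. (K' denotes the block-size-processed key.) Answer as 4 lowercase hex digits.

039c

Key "dksc" = 64 6b 73 63 is 4 bytes ≤ B = 7; zero-pad to 7 bytes: K' = 64 6b 73 63 00 00 00.
K' ⊕ ipad = 52 5d 45 55 36 36 36.
Inner input = 52 5d 45 55 36 36 36 ∥ fa b7.
Inner hash: sum = 82+93+69+85+54+54+54+250+183 = 924 → 03 9c.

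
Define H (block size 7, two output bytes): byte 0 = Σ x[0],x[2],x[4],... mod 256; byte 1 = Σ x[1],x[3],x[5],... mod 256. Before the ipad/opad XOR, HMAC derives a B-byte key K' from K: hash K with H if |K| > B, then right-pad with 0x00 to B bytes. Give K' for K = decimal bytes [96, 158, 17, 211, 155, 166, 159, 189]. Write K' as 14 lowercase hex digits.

|K| = 8 > B = 7, so first hash the key.
H(K): even-index sum = 427 mod 256 = 171; odd-index sum = 724 mod 256 = 212 → ab d4.
Zero-pad H(K) = ab d4 to 7 bytes: K' = ab d4 00 00 00 00 00.

abd40000000000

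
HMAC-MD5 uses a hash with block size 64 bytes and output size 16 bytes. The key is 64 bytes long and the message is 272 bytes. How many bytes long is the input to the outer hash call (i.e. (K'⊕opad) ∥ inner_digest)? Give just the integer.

80

Key is 64 ≤ 64 bytes, zero-padded: |K'| = 64.
Outer input = (K'⊕opad) ∥ H(inner) → 64 + 16 = 80 bytes.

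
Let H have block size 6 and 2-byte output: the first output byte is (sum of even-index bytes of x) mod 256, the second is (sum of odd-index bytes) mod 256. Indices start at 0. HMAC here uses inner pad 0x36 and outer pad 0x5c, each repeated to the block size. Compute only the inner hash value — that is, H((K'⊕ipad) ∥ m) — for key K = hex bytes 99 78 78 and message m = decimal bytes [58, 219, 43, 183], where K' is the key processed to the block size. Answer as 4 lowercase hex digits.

984c

Key hex bytes 99 78 78 is 3 bytes ≤ B = 6; zero-pad to 6 bytes: K' = 99 78 78 00 00 00.
K' ⊕ ipad = af 4e 4e 36 36 36.
Inner input = af 4e 4e 36 36 36 ∥ 3a db 2b b7.
Inner hash: even-index sum = 408 mod 256 = 152; odd-index sum = 588 mod 256 = 76 → 98 4c.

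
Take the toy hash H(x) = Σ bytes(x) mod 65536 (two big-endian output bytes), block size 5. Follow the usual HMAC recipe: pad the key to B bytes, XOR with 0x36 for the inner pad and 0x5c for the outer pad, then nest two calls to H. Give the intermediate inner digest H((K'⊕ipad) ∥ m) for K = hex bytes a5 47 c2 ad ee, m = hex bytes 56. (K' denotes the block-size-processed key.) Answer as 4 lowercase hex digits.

Key hex bytes a5 47 c2 ad ee is exactly B = 5 bytes: K' = a5 47 c2 ad ee.
K' ⊕ ipad = 93 71 f4 9b d8.
Inner input = 93 71 f4 9b d8 ∥ 56.
Inner hash: sum = 147+113+244+155+216+86 = 961 → 03 c1.

03c1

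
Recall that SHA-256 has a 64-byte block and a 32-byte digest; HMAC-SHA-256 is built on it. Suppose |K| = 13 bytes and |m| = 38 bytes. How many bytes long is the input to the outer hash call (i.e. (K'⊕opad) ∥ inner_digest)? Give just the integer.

96

Key is 13 ≤ 64 bytes, zero-padded: |K'| = 64.
Outer input = (K'⊕opad) ∥ H(inner) → 64 + 32 = 96 bytes.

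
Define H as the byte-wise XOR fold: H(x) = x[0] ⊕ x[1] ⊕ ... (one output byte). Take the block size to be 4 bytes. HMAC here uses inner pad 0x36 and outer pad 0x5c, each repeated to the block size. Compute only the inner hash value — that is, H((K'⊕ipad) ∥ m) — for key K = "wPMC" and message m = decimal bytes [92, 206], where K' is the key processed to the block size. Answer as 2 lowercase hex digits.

Key "wPMC" = 77 50 4d 43 is exactly B = 4 bytes: K' = 77 50 4d 43.
K' ⊕ ipad = 41 66 7b 75.
Inner input = 41 66 7b 75 ∥ 5c ce.
Inner hash: XOR 41⊕66⊕7b⊕75⊕5c⊕ce = bb.

bb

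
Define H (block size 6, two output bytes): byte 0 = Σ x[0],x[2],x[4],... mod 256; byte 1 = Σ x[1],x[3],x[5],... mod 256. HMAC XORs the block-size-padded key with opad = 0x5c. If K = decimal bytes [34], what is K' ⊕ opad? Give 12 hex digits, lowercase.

7e5c5c5c5c5c

Key decimal bytes [34] = 22 is 1 byte ≤ B = 6; zero-pad to 6 bytes: K' = 22 00 00 00 00 00.
XOR each byte with 0x5c: 22⊕5c=7e, 00⊕5c=5c, 00⊕5c=5c, 00⊕5c=5c, 00⊕5c=5c, 00⊕5c=5c.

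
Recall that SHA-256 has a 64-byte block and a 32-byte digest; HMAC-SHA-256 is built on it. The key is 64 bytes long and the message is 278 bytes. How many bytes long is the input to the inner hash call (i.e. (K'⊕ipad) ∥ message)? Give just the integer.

Key is 64 ≤ 64 bytes, zero-padded: |K'| = 64.
Inner input = (K'⊕ipad) ∥ m → 64 + 278 = 342 bytes.

342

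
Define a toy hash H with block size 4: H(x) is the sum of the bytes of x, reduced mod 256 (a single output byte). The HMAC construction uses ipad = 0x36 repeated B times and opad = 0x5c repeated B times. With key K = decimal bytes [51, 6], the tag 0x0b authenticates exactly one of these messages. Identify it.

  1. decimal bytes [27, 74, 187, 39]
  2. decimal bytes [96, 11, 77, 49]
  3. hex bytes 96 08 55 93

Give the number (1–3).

Key decimal bytes [51, 6] = 33 06 is 2 bytes ≤ B = 4; zero-pad to 4 bytes: K' = 33 06 00 00.
K' ⊕ ipad = 05 30 36 36; K' ⊕ opad = 6f 5a 5c 5c.
m1: inner = H(05 30 36 36 1b 4a bb 27) = e8; tag = H(6f 5a 5c 5c e8) = 69
m2: inner = H(05 30 36 36 60 0b 4d 31) = 8a; tag = H(6f 5a 5c 5c 8a) = 0b ← matches
m3: inner = H(05 30 36 36 96 08 55 93) = 27; tag = H(6f 5a 5c 5c 27) = a8

2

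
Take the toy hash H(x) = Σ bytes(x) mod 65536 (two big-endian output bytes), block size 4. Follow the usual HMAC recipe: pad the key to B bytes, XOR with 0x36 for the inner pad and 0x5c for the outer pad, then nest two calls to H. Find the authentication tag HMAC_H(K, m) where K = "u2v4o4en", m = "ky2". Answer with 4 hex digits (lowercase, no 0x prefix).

Key "u2v4o4en" = 75 32 76 34 6f 34 65 6e is 8 bytes > B = 4, so hash it first: H(key) = 02 c7, then zero-pad to 4 bytes: K' = 02 c7 00 00.
K' ⊕ ipad = 34 f1 36 36.  K' ⊕ opad = 5e 9b 5c 5c.
Inner input = (K'⊕ipad) ∥ m = 34 f1 36 36 ∥ 6b 79 32.
Inner hash: sum = 52+241+54+54+107+121+50 = 679 → 02 a7.
Outer input = (K'⊕opad) ∥ inner = 5e 9b 5c 5c ∥ 02 a7.
Outer hash (tag): sum = 94+155+92+92+2+167 = 602 → 02 5a.

025a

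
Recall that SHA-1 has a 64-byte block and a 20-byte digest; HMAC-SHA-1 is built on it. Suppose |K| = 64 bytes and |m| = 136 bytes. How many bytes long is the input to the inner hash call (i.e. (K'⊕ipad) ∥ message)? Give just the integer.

Key is 64 ≤ 64 bytes, zero-padded: |K'| = 64.
Inner input = (K'⊕ipad) ∥ m → 64 + 136 = 200 bytes.

200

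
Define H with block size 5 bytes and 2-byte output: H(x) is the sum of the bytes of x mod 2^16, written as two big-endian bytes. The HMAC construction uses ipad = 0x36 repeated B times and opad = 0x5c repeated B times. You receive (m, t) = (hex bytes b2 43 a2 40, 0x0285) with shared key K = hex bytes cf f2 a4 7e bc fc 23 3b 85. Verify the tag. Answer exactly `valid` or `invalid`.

Key hex bytes cf f2 a4 7e bc fc 23 3b 85 is 9 bytes > B = 5, so hash it first: H(key) = 05 7e, then zero-pad to 5 bytes: K' = 05 7e 00 00 00.
K' ⊕ ipad = 33 48 36 36 36; K' ⊕ opad = 59 22 5c 5c 5c.
Inner hash: sum = 51+72+54+54+54+178+67+162+64 = 756 → 02 f4.
Outer hash (recomputed tag): sum = 89+34+92+92+92+2+244 = 645 → 02 85.
Recomputed tag = 0285; claimed = 0285 → match.

valid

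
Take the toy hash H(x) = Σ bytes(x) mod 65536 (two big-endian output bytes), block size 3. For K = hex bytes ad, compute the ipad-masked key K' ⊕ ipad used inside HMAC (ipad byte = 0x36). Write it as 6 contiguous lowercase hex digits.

Key hex bytes ad is 1 byte ≤ B = 3; zero-pad to 3 bytes: K' = ad 00 00.
XOR each byte with 0x36: ad⊕36=9b, 00⊕36=36, 00⊕36=36.

9b3636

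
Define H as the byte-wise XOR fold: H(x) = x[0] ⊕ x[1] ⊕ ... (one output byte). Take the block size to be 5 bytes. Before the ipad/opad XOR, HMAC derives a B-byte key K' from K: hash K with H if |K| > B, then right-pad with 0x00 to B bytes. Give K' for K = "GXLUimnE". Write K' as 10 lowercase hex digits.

2900000000

|K| = 8 > B = 5, so first hash the key.
H(K): XOR 47⊕58⊕4c⊕55⊕69⊕6d⊕6e⊕45 = 29.
Zero-pad H(K) = 29 to 5 bytes: K' = 29 00 00 00 00.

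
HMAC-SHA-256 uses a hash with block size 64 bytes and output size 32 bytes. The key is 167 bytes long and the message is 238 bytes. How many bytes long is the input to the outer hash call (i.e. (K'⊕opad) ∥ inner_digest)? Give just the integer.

96

Key is 167 > 64 bytes, so it is hashed to 32 bytes then zero-padded to 64: |K'| = 64.
Outer input = (K'⊕opad) ∥ H(inner) → 64 + 32 = 96 bytes.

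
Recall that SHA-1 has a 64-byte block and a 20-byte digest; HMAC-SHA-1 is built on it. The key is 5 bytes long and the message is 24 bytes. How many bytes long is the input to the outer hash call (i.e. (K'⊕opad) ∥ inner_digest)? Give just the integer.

Key is 5 ≤ 64 bytes, zero-padded: |K'| = 64.
Outer input = (K'⊕opad) ∥ H(inner) → 64 + 20 = 84 bytes.

84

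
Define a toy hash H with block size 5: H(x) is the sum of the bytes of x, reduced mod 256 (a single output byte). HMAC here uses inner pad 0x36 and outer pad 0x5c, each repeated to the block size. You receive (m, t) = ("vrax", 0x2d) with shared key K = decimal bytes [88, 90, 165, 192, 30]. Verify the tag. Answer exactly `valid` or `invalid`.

Key decimal bytes [88, 90, 165, 192, 30] = 58 5a a5 c0 1e is exactly B = 5 bytes: K' = 58 5a a5 c0 1e.
K' ⊕ ipad = 6e 6c 93 f6 28; K' ⊕ opad = 04 06 f9 9c 42.
Inner hash: sum = 110+108+147+246+40+118+114+97+120 = 1100; mod 256 = 76 → 4c.
Outer hash (recomputed tag): sum = 4+6+249+156+66+76 = 557; mod 256 = 45 → 2d.
Recomputed tag = 2d; claimed = 2d → match.

valid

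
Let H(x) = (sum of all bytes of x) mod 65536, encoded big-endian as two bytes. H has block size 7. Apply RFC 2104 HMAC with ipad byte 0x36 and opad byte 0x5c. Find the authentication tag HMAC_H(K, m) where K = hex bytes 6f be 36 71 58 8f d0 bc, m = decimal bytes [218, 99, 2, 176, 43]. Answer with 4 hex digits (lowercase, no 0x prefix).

030d

Key hex bytes 6f be 36 71 58 8f d0 bc is 8 bytes > B = 7, so hash it first: H(key) = 04 47, then zero-pad to 7 bytes: K' = 04 47 00 00 00 00 00.
K' ⊕ ipad = 32 71 36 36 36 36 36.  K' ⊕ opad = 58 1b 5c 5c 5c 5c 5c.
Inner input = (K'⊕ipad) ∥ m = 32 71 36 36 36 36 36 ∥ da 63 02 b0 2b.
Inner hash: sum = 50+113+54+54+54+54+54+218+99+2+176+43 = 971 → 03 cb.
Outer input = (K'⊕opad) ∥ inner = 58 1b 5c 5c 5c 5c 5c ∥ 03 cb.
Outer hash (tag): sum = 88+27+92+92+92+92+92+3+203 = 781 → 03 0d.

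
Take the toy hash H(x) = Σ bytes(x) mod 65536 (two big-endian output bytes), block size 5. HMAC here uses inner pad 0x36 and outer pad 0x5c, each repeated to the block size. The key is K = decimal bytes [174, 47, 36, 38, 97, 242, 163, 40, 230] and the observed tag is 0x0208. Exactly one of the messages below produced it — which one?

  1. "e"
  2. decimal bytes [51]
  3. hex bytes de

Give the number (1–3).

Key decimal bytes [174, 47, 36, 38, 97, 242, 163, 40, 230] = ae 2f 24 26 61 f2 a3 28 e6 is 9 bytes > B = 5, so hash it first: H(key) = 04 2b, then zero-pad to 5 bytes: K' = 04 2b 00 00 00.
K' ⊕ ipad = 32 1d 36 36 36; K' ⊕ opad = 58 77 5c 5c 5c.
m1: inner = H(32 1d 36 36 36 65) = 01 56; tag = H(58 77 5c 5c 5c 01 56) = 023a
m2: inner = H(32 1d 36 36 36 33) = 01 24; tag = H(58 77 5c 5c 5c 01 24) = 0208 ← matches
m3: inner = H(32 1d 36 36 36 de) = 01 cf; tag = H(58 77 5c 5c 5c 01 cf) = 02b3

2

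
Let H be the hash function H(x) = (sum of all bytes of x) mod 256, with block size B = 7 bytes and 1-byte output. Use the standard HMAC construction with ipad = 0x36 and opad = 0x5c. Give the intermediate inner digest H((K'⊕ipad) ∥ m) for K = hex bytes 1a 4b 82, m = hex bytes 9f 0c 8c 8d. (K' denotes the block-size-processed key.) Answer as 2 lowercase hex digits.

Key hex bytes 1a 4b 82 is 3 bytes ≤ B = 7; zero-pad to 7 bytes: K' = 1a 4b 82 00 00 00 00.
K' ⊕ ipad = 2c 7d b4 36 36 36 36.
Inner input = 2c 7d b4 36 36 36 36 ∥ 9f 0c 8c 8d.
Inner hash: sum = 44+125+180+54+54+54+54+159+12+140+141 = 1017; mod 256 = 249 → f9.

f9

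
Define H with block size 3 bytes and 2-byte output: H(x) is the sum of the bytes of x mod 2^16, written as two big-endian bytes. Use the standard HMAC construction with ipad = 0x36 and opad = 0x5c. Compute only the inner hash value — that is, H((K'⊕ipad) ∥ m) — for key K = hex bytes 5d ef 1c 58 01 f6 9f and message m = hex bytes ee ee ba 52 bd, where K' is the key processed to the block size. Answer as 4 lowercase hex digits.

Key hex bytes 5d ef 1c 58 01 f6 9f is 7 bytes > B = 3, so hash it first: H(key) = 03 56, then zero-pad to 3 bytes: K' = 03 56 00.
K' ⊕ ipad = 35 60 36.
Inner input = 35 60 36 ∥ ee ee ba 52 bd.
Inner hash: sum = 53+96+54+238+238+186+82+189 = 1136 → 04 70.

0470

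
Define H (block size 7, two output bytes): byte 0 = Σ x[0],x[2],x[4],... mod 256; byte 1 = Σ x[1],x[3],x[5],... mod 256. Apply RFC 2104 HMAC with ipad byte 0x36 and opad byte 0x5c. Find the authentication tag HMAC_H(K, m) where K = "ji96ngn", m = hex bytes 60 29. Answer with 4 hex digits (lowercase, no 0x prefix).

0f1e

Key "ji96ngn" = 6a 69 39 36 6e 67 6e is exactly B = 7 bytes: K' = 6a 69 39 36 6e 67 6e.
K' ⊕ ipad = 5c 5f 0f 00 58 51 58.  K' ⊕ opad = 36 35 65 6a 32 3b 32.
Inner input = (K'⊕ipad) ∥ m = 5c 5f 0f 00 58 51 58 ∥ 60 29.
Inner hash: even-index sum = 324 mod 256 = 68; odd-index sum = 272 mod 256 = 16 → 44 10.
Outer input = (K'⊕opad) ∥ inner = 36 35 65 6a 32 3b 32 ∥ 44 10.
Outer hash (tag): even-index sum = 271 mod 256 = 15; odd-index sum = 286 mod 256 = 30 → 0f 1e.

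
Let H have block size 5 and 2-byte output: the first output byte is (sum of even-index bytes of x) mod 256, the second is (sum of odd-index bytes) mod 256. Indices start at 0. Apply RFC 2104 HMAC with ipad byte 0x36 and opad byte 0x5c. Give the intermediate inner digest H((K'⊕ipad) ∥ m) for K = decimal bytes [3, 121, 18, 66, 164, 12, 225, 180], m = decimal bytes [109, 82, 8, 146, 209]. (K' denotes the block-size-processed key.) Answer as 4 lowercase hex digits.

fcc9

Key decimal bytes [3, 121, 18, 66, 164, 12, 225, 180] = 03 79 12 42 a4 0c e1 b4 is 8 bytes > B = 5, so hash it first: H(key) = 9a 7b, then zero-pad to 5 bytes: K' = 9a 7b 00 00 00.
K' ⊕ ipad = ac 4d 36 36 36.
Inner input = ac 4d 36 36 36 ∥ 6d 52 08 92 d1.
Inner hash: even-index sum = 508 mod 256 = 252; odd-index sum = 457 mod 256 = 201 → fc c9.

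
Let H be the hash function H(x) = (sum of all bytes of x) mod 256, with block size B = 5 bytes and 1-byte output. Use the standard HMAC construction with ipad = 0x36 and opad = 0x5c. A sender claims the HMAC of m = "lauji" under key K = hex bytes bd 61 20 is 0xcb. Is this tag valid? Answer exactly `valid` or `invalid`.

valid

Key hex bytes bd 61 20 is 3 bytes ≤ B = 5; zero-pad to 5 bytes: K' = bd 61 20 00 00.
K' ⊕ ipad = 8b 57 16 36 36; K' ⊕ opad = e1 3d 7c 5c 5c.
Inner hash: sum = 139+87+22+54+54+108+97+117+106+105 = 889; mod 256 = 121 → 79.
Outer hash (recomputed tag): sum = 225+61+124+92+92+121 = 715; mod 256 = 203 → cb.
Recomputed tag = cb; claimed = cb → match.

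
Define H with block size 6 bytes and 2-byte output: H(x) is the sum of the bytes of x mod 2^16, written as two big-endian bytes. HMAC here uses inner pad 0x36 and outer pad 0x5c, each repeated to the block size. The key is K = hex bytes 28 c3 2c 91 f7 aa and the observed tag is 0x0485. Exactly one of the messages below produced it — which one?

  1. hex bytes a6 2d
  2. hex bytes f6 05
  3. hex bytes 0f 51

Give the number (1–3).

Key hex bytes 28 c3 2c 91 f7 aa is exactly B = 6 bytes: K' = 28 c3 2c 91 f7 aa.
K' ⊕ ipad = 1e f5 1a a7 c1 9c; K' ⊕ opad = 74 9f 70 cd ab f6.
m1: inner = H(1e f5 1a a7 c1 9c a6 2d) = 04 04; tag = H(74 9f 70 cd ab f6 04 04) = 03f9
m2: inner = H(1e f5 1a a7 c1 9c f6 05) = 04 2c; tag = H(74 9f 70 cd ab f6 04 2c) = 0421
m3: inner = H(1e f5 1a a7 c1 9c 0f 51) = 03 91; tag = H(74 9f 70 cd ab f6 03 91) = 0485 ← matches

3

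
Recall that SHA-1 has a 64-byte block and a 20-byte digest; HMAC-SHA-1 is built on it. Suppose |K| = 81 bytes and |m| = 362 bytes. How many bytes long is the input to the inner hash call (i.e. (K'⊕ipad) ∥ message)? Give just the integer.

426

Key is 81 > 64 bytes, so it is hashed to 20 bytes then zero-padded to 64: |K'| = 64.
Inner input = (K'⊕ipad) ∥ m → 64 + 362 = 426 bytes.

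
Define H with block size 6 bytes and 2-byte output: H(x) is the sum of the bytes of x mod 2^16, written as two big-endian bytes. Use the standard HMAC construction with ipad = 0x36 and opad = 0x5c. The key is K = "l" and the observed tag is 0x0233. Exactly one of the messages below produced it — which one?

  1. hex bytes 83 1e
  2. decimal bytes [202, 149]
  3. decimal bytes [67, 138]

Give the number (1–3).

3

Key "l" = 6c is 1 byte ≤ B = 6; zero-pad to 6 bytes: K' = 6c 00 00 00 00 00.
K' ⊕ ipad = 5a 36 36 36 36 36; K' ⊕ opad = 30 5c 5c 5c 5c 5c.
m1: inner = H(5a 36 36 36 36 36 83 1e) = 02 09; tag = H(30 5c 5c 5c 5c 5c 02 09) = 0207
m2: inner = H(5a 36 36 36 36 36 ca 95) = 02 c7; tag = H(30 5c 5c 5c 5c 5c 02 c7) = 02c5
m3: inner = H(5a 36 36 36 36 36 43 8a) = 02 35; tag = H(30 5c 5c 5c 5c 5c 02 35) = 0233 ← matches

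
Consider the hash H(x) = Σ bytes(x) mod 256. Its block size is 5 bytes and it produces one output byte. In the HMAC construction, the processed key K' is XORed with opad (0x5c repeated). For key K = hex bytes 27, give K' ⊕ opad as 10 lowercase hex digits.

Key hex bytes 27 is 1 byte ≤ B = 5; zero-pad to 5 bytes: K' = 27 00 00 00 00.
XOR each byte with 0x5c: 27⊕5c=7b, 00⊕5c=5c, 00⊕5c=5c, 00⊕5c=5c, 00⊕5c=5c.

7b5c5c5c5c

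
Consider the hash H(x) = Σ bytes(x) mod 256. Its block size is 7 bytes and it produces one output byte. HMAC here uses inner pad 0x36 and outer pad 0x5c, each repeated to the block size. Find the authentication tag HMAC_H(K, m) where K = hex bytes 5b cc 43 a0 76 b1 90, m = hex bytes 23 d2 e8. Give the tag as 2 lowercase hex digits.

Key hex bytes 5b cc 43 a0 76 b1 90 is exactly B = 7 bytes: K' = 5b cc 43 a0 76 b1 90.
K' ⊕ ipad = 6d fa 75 96 40 87 a6.  K' ⊕ opad = 07 90 1f fc 2a ed cc.
Inner input = (K'⊕ipad) ∥ m = 6d fa 75 96 40 87 a6 ∥ 23 d2 e8.
Inner hash: sum = 109+250+117+150+64+135+166+35+210+232 = 1468; mod 256 = 188 → bc.
Outer input = (K'⊕opad) ∥ inner = 07 90 1f fc 2a ed cc ∥ bc.
Outer hash (tag): sum = 7+144+31+252+42+237+204+188 = 1105; mod 256 = 81 → 51.

51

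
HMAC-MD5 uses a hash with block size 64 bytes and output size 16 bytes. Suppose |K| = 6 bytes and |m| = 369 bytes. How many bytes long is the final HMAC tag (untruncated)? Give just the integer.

16

The tag is one MD5 digest: 16 bytes.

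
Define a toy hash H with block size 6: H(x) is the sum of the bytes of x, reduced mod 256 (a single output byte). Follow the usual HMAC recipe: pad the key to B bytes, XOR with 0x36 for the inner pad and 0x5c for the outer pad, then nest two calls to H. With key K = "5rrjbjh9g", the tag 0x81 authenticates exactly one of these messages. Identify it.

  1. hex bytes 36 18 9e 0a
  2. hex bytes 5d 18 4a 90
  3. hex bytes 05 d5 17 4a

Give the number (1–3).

Key "5rrjbjh9g" = 35 72 72 6a 62 6a 68 39 67 is 9 bytes > B = 6, so hash it first: H(key) = 57, then zero-pad to 6 bytes: K' = 57 00 00 00 00 00.
K' ⊕ ipad = 61 36 36 36 36 36; K' ⊕ opad = 0b 5c 5c 5c 5c 5c.
m1: inner = H(61 36 36 36 36 36 36 18 9e 0a) = 65; tag = H(0b 5c 5c 5c 5c 5c 65) = 3c
m2: inner = H(61 36 36 36 36 36 5d 18 4a 90) = be; tag = H(0b 5c 5c 5c 5c 5c be) = 95
m3: inner = H(61 36 36 36 36 36 05 d5 17 4a) = aa; tag = H(0b 5c 5c 5c 5c 5c aa) = 81 ← matches

3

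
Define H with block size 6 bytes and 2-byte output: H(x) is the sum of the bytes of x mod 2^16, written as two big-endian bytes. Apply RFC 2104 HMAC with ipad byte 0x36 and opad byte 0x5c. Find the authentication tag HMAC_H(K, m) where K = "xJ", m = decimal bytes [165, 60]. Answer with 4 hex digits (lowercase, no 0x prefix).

022f

Key "xJ" = 78 4a is 2 bytes ≤ B = 6; zero-pad to 6 bytes: K' = 78 4a 00 00 00 00.
K' ⊕ ipad = 4e 7c 36 36 36 36.  K' ⊕ opad = 24 16 5c 5c 5c 5c.
Inner input = (K'⊕ipad) ∥ m = 4e 7c 36 36 36 36 ∥ a5 3c.
Inner hash: sum = 78+124+54+54+54+54+165+60 = 643 → 02 83.
Outer input = (K'⊕opad) ∥ inner = 24 16 5c 5c 5c 5c ∥ 02 83.
Outer hash (tag): sum = 36+22+92+92+92+92+2+131 = 559 → 02 2f.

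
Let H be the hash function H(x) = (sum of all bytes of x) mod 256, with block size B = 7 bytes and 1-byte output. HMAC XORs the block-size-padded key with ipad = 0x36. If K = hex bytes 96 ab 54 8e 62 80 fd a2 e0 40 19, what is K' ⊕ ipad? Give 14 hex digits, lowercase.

eb363636363636

Key hex bytes 96 ab 54 8e 62 80 fd a2 e0 40 19 is 11 bytes > B = 7, so hash it first: H(key) = dd, then zero-pad to 7 bytes: K' = dd 00 00 00 00 00 00.
XOR each byte with 0x36: dd⊕36=eb, 00⊕36=36, 00⊕36=36, 00⊕36=36, 00⊕36=36, 00⊕36=36, 00⊕36=36.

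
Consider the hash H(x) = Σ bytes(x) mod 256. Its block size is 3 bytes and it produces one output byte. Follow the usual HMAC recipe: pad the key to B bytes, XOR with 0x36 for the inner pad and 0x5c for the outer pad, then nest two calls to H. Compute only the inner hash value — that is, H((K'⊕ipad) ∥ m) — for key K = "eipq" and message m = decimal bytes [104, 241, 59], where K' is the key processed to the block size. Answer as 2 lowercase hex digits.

Key "eipq" = 65 69 70 71 is 4 bytes > B = 3, so hash it first: H(key) = af, then zero-pad to 3 bytes: K' = af 00 00.
K' ⊕ ipad = 99 36 36.
Inner input = 99 36 36 ∥ 68 f1 3b.
Inner hash: sum = 153+54+54+104+241+59 = 665; mod 256 = 153 → 99.

99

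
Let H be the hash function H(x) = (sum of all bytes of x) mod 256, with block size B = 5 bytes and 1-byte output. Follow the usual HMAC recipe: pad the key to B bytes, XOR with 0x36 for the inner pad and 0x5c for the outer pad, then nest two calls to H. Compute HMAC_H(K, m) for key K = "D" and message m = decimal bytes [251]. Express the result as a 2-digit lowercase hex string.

cd

Key "D" = 44 is 1 byte ≤ B = 5; zero-pad to 5 bytes: K' = 44 00 00 00 00.
K' ⊕ ipad = 72 36 36 36 36.  K' ⊕ opad = 18 5c 5c 5c 5c.
Inner input = (K'⊕ipad) ∥ m = 72 36 36 36 36 ∥ fb.
Inner hash: sum = 114+54+54+54+54+251 = 581; mod 256 = 69 → 45.
Outer input = (K'⊕opad) ∥ inner = 18 5c 5c 5c 5c ∥ 45.
Outer hash (tag): sum = 24+92+92+92+92+69 = 461; mod 256 = 205 → cd.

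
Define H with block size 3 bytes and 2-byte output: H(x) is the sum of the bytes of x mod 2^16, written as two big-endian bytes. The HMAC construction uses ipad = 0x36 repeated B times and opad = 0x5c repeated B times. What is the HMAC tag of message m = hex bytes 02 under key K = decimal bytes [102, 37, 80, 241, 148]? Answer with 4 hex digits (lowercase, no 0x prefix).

Key decimal bytes [102, 37, 80, 241, 148] = 66 25 50 f1 94 is 5 bytes > B = 3, so hash it first: H(key) = 02 60, then zero-pad to 3 bytes: K' = 02 60 00.
K' ⊕ ipad = 34 56 36.  K' ⊕ opad = 5e 3c 5c.
Inner input = (K'⊕ipad) ∥ m = 34 56 36 ∥ 02.
Inner hash: sum = 52+86+54+2 = 194 → 00 c2.
Outer input = (K'⊕opad) ∥ inner = 5e 3c 5c ∥ 00 c2.
Outer hash (tag): sum = 94+60+92+0+194 = 440 → 01 b8.

01b8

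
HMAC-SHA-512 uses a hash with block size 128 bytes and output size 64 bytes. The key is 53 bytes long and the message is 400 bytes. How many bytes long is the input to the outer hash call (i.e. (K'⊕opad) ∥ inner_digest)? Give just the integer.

Key is 53 ≤ 128 bytes, zero-padded: |K'| = 128.
Outer input = (K'⊕opad) ∥ H(inner) → 128 + 64 = 192 bytes.

192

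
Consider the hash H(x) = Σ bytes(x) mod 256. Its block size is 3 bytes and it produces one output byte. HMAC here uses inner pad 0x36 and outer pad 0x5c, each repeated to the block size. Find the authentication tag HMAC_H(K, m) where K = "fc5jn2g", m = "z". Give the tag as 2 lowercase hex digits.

Key "fc5jn2g" = 66 63 35 6a 6e 32 67 is 7 bytes > B = 3, so hash it first: H(key) = 6f, then zero-pad to 3 bytes: K' = 6f 00 00.
K' ⊕ ipad = 59 36 36.  K' ⊕ opad = 33 5c 5c.
Inner input = (K'⊕ipad) ∥ m = 59 36 36 ∥ 7a.
Inner hash: sum = 89+54+54+122 = 319; mod 256 = 63 → 3f.
Outer input = (K'⊕opad) ∥ inner = 33 5c 5c ∥ 3f.
Outer hash (tag): sum = 51+92+92+63 = 298; mod 256 = 42 → 2a.

2a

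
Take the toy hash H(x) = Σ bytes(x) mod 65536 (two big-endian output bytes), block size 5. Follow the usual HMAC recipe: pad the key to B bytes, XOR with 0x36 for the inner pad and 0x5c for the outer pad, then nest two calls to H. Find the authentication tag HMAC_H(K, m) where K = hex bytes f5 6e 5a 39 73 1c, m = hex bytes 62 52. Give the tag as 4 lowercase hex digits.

028a

Key hex bytes f5 6e 5a 39 73 1c is 6 bytes > B = 5, so hash it first: H(key) = 02 85, then zero-pad to 5 bytes: K' = 02 85 00 00 00.
K' ⊕ ipad = 34 b3 36 36 36.  K' ⊕ opad = 5e d9 5c 5c 5c.
Inner input = (K'⊕ipad) ∥ m = 34 b3 36 36 36 ∥ 62 52.
Inner hash: sum = 52+179+54+54+54+98+82 = 573 → 02 3d.
Outer input = (K'⊕opad) ∥ inner = 5e d9 5c 5c 5c ∥ 02 3d.
Outer hash (tag): sum = 94+217+92+92+92+2+61 = 650 → 02 8a.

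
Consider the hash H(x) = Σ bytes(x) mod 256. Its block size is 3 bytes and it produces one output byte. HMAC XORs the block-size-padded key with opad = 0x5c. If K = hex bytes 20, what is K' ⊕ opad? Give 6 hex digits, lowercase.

Key hex bytes 20 is 1 byte ≤ B = 3; zero-pad to 3 bytes: K' = 20 00 00.
XOR each byte with 0x5c: 20⊕5c=7c, 00⊕5c=5c, 00⊕5c=5c.

7c5c5c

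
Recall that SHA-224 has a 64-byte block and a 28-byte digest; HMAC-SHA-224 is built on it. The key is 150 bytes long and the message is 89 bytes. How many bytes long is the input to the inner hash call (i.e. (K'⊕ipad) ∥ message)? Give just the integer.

Key is 150 > 64 bytes, so it is hashed to 28 bytes then zero-padded to 64: |K'| = 64.
Inner input = (K'⊕ipad) ∥ m → 64 + 89 = 153 bytes.

153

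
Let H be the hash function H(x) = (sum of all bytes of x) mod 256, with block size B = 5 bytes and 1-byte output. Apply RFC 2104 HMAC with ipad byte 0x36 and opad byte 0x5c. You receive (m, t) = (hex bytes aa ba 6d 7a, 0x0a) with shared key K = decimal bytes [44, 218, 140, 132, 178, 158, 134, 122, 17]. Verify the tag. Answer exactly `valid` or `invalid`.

invalid

Key decimal bytes [44, 218, 140, 132, 178, 158, 134, 122, 17] = 2c da 8c 84 b2 9e 86 7a 11 is 9 bytes > B = 5, so hash it first: H(key) = 77, then zero-pad to 5 bytes: K' = 77 00 00 00 00.
K' ⊕ ipad = 41 36 36 36 36; K' ⊕ opad = 2b 5c 5c 5c 5c.
Inner hash: sum = 65+54+54+54+54+170+186+109+122 = 868; mod 256 = 100 → 64.
Outer hash (recomputed tag): sum = 43+92+92+92+92+100 = 511; mod 256 = 255 → ff.
Recomputed tag = ff; claimed = 0a → mismatch.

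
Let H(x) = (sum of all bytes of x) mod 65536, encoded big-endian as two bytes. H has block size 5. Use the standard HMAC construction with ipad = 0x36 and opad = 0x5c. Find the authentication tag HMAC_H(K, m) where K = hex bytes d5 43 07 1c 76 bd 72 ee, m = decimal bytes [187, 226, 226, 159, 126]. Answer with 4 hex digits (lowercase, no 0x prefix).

0275

Key hex bytes d5 43 07 1c 76 bd 72 ee is 8 bytes > B = 5, so hash it first: H(key) = 03 ce, then zero-pad to 5 bytes: K' = 03 ce 00 00 00.
K' ⊕ ipad = 35 f8 36 36 36.  K' ⊕ opad = 5f 92 5c 5c 5c.
Inner input = (K'⊕ipad) ∥ m = 35 f8 36 36 36 ∥ bb e2 e2 9f 7e.
Inner hash: sum = 53+248+54+54+54+187+226+226+159+126 = 1387 → 05 6b.
Outer input = (K'⊕opad) ∥ inner = 5f 92 5c 5c 5c ∥ 05 6b.
Outer hash (tag): sum = 95+146+92+92+92+5+107 = 629 → 02 75.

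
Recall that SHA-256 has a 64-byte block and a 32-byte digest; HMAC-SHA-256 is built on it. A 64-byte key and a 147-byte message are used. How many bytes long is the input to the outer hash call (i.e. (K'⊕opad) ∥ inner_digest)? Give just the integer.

96

Key is 64 ≤ 64 bytes, zero-padded: |K'| = 64.
Outer input = (K'⊕opad) ∥ H(inner) → 64 + 32 = 96 bytes.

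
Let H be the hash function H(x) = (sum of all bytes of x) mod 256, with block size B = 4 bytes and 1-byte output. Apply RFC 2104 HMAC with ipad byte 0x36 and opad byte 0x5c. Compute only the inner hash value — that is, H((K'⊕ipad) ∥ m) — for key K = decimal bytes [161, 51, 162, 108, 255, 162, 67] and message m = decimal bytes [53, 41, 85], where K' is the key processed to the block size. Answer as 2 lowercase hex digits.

45

Key decimal bytes [161, 51, 162, 108, 255, 162, 67] = a1 33 a2 6c ff a2 43 is 7 bytes > B = 4, so hash it first: H(key) = c6, then zero-pad to 4 bytes: K' = c6 00 00 00.
K' ⊕ ipad = f0 36 36 36.
Inner input = f0 36 36 36 ∥ 35 29 55.
Inner hash: sum = 240+54+54+54+53+41+85 = 581; mod 256 = 69 → 45.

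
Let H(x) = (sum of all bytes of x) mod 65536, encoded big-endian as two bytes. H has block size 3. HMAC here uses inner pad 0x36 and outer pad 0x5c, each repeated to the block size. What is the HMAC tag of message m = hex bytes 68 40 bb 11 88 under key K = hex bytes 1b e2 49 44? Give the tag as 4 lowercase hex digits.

01b7

Key hex bytes 1b e2 49 44 is 4 bytes > B = 3, so hash it first: H(key) = 01 8a, then zero-pad to 3 bytes: K' = 01 8a 00.
K' ⊕ ipad = 37 bc 36.  K' ⊕ opad = 5d d6 5c.
Inner input = (K'⊕ipad) ∥ m = 37 bc 36 ∥ 68 40 bb 11 88.
Inner hash: sum = 55+188+54+104+64+187+17+136 = 805 → 03 25.
Outer input = (K'⊕opad) ∥ inner = 5d d6 5c ∥ 03 25.
Outer hash (tag): sum = 93+214+92+3+37 = 439 → 01 b7.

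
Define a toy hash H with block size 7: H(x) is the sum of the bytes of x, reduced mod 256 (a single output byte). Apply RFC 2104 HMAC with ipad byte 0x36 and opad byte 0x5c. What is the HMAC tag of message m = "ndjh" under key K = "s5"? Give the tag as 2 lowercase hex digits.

Key "s5" = 73 35 is 2 bytes ≤ B = 7; zero-pad to 7 bytes: K' = 73 35 00 00 00 00 00.
K' ⊕ ipad = 45 03 36 36 36 36 36.  K' ⊕ opad = 2f 69 5c 5c 5c 5c 5c.
Inner input = (K'⊕ipad) ∥ m = 45 03 36 36 36 36 36 ∥ 6e 64 6a 68.
Inner hash: sum = 69+3+54+54+54+54+54+110+100+106+104 = 762; mod 256 = 250 → fa.
Outer input = (K'⊕opad) ∥ inner = 2f 69 5c 5c 5c 5c 5c ∥ fa.
Outer hash (tag): sum = 47+105+92+92+92+92+92+250 = 862; mod 256 = 94 → 5e.

5e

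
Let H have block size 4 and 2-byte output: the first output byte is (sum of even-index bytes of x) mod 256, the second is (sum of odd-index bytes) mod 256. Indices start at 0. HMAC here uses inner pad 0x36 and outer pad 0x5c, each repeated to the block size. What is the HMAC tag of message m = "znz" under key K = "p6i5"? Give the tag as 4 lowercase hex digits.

fa44

Key "p6i5" = 70 36 69 35 is exactly B = 4 bytes: K' = 70 36 69 35.
K' ⊕ ipad = 46 00 5f 03.  K' ⊕ opad = 2c 6a 35 69.
Inner input = (K'⊕ipad) ∥ m = 46 00 5f 03 ∥ 7a 6e 7a.
Inner hash: even-index sum = 409 mod 256 = 153; odd-index sum = 113 mod 256 = 113 → 99 71.
Outer input = (K'⊕opad) ∥ inner = 2c 6a 35 69 ∥ 99 71.
Outer hash (tag): even-index sum = 250 mod 256 = 250; odd-index sum = 324 mod 256 = 68 → fa 44.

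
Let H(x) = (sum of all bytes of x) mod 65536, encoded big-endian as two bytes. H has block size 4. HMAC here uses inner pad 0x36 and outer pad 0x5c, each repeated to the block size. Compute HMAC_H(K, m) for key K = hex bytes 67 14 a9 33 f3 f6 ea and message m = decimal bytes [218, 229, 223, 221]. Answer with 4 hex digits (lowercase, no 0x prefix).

Key hex bytes 67 14 a9 33 f3 f6 ea is 7 bytes > B = 4, so hash it first: H(key) = 04 2a, then zero-pad to 4 bytes: K' = 04 2a 00 00.
K' ⊕ ipad = 32 1c 36 36.  K' ⊕ opad = 58 76 5c 5c.
Inner input = (K'⊕ipad) ∥ m = 32 1c 36 36 ∥ da e5 df dd.
Inner hash: sum = 50+28+54+54+218+229+223+221 = 1077 → 04 35.
Outer input = (K'⊕opad) ∥ inner = 58 76 5c 5c ∥ 04 35.
Outer hash (tag): sum = 88+118+92+92+4+53 = 447 → 01 bf.

01bf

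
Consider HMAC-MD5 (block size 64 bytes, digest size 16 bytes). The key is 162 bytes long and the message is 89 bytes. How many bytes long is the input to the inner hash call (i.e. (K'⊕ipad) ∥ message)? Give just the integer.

Key is 162 > 64 bytes, so it is hashed to 16 bytes then zero-padded to 64: |K'| = 64.
Inner input = (K'⊕ipad) ∥ m → 64 + 89 = 153 bytes.

153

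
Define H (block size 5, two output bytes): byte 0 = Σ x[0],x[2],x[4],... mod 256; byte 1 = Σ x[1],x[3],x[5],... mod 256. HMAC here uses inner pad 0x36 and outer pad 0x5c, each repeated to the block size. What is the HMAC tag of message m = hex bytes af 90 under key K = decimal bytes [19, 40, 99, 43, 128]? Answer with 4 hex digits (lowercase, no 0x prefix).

Key decimal bytes [19, 40, 99, 43, 128] = 13 28 63 2b 80 is exactly B = 5 bytes: K' = 13 28 63 2b 80.
K' ⊕ ipad = 25 1e 55 1d b6.  K' ⊕ opad = 4f 74 3f 77 dc.
Inner input = (K'⊕ipad) ∥ m = 25 1e 55 1d b6 ∥ af 90.
Inner hash: even-index sum = 448 mod 256 = 192; odd-index sum = 234 mod 256 = 234 → c0 ea.
Outer input = (K'⊕opad) ∥ inner = 4f 74 3f 77 dc ∥ c0 ea.
Outer hash (tag): even-index sum = 596 mod 256 = 84; odd-index sum = 427 mod 256 = 171 → 54 ab.

54ab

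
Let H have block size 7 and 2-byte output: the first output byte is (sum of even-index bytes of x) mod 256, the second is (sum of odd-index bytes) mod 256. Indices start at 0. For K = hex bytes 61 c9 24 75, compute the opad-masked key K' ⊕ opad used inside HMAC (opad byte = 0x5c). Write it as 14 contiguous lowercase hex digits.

3d9578295c5c5c

Key hex bytes 61 c9 24 75 is 4 bytes ≤ B = 7; zero-pad to 7 bytes: K' = 61 c9 24 75 00 00 00.
XOR each byte with 0x5c: 61⊕5c=3d, c9⊕5c=95, 24⊕5c=78, 75⊕5c=29, 00⊕5c=5c, 00⊕5c=5c, 00⊕5c=5c.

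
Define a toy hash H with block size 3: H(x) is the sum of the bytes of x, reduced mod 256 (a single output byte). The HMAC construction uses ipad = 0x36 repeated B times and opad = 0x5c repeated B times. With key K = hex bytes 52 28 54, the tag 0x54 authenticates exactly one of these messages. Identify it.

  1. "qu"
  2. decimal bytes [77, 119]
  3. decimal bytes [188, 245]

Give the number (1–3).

Key hex bytes 52 28 54 is exactly B = 3 bytes: K' = 52 28 54.
K' ⊕ ipad = 64 1e 62; K' ⊕ opad = 0e 74 08.
m1: inner = H(64 1e 62 71 75) = ca; tag = H(0e 74 08 ca) = 54 ← matches
m2: inner = H(64 1e 62 4d 77) = a8; tag = H(0e 74 08 a8) = 32
m3: inner = H(64 1e 62 bc f5) = 95; tag = H(0e 74 08 95) = 1f

1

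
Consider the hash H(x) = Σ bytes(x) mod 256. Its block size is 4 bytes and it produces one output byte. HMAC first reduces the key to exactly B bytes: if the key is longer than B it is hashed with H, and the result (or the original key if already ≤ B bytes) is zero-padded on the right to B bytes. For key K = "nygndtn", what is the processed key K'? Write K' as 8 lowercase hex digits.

02000000

|K| = 7 > B = 4, so first hash the key.
H(K): sum = 110+121+103+110+100+116+110 = 770; mod 256 = 2 → 02.
Zero-pad H(K) = 02 to 4 bytes: K' = 02 00 00 00.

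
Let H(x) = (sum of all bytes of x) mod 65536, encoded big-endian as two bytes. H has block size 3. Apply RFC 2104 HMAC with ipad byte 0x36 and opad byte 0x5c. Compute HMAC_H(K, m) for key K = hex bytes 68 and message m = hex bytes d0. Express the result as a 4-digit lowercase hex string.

Key hex bytes 68 is 1 byte ≤ B = 3; zero-pad to 3 bytes: K' = 68 00 00.
K' ⊕ ipad = 5e 36 36.  K' ⊕ opad = 34 5c 5c.
Inner input = (K'⊕ipad) ∥ m = 5e 36 36 ∥ d0.
Inner hash: sum = 94+54+54+208 = 410 → 01 9a.
Outer input = (K'⊕opad) ∥ inner = 34 5c 5c ∥ 01 9a.
Outer hash (tag): sum = 52+92+92+1+154 = 391 → 01 87.

0187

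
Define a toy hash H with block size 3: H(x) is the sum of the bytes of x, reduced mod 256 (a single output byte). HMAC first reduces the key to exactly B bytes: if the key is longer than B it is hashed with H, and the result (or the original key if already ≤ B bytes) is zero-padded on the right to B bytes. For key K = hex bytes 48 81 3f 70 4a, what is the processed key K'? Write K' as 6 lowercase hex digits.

c20000

|K| = 5 > B = 3, so first hash the key.
H(K): sum = 72+129+63+112+74 = 450; mod 256 = 194 → c2.
Zero-pad H(K) = c2 to 3 bytes: K' = c2 00 00.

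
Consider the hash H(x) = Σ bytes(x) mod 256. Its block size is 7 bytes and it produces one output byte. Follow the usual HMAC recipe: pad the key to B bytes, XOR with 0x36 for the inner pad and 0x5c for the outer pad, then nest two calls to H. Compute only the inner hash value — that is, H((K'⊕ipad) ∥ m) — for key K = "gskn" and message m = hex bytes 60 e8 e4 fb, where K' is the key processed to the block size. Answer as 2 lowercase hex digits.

Key "gskn" = 67 73 6b 6e is 4 bytes ≤ B = 7; zero-pad to 7 bytes: K' = 67 73 6b 6e 00 00 00.
K' ⊕ ipad = 51 45 5d 58 36 36 36.
Inner input = 51 45 5d 58 36 36 36 ∥ 60 e8 e4 fb.
Inner hash: sum = 81+69+93+88+54+54+54+96+232+228+251 = 1300; mod 256 = 20 → 14.

14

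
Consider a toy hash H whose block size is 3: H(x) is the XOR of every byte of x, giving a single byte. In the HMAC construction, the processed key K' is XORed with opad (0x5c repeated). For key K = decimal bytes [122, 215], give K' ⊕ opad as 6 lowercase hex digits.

268b5c

Key decimal bytes [122, 215] = 7a d7 is 2 bytes ≤ B = 3; zero-pad to 3 bytes: K' = 7a d7 00.
XOR each byte with 0x5c: 7a⊕5c=26, d7⊕5c=8b, 00⊕5c=5c.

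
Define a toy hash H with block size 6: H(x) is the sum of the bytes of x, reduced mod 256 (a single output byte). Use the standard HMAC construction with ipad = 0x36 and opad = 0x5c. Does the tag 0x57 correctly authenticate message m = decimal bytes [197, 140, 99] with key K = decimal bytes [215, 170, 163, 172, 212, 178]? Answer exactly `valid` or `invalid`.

Key decimal bytes [215, 170, 163, 172, 212, 178] = d7 aa a3 ac d4 b2 is exactly B = 6 bytes: K' = d7 aa a3 ac d4 b2.
K' ⊕ ipad = e1 9c 95 9a e2 84; K' ⊕ opad = 8b f6 ff f0 88 ee.
Inner hash: sum = 225+156+149+154+226+132+197+140+99 = 1478; mod 256 = 198 → c6.
Outer hash (recomputed tag): sum = 139+246+255+240+136+238+198 = 1452; mod 256 = 172 → ac.
Recomputed tag = ac; claimed = 57 → mismatch.

invalid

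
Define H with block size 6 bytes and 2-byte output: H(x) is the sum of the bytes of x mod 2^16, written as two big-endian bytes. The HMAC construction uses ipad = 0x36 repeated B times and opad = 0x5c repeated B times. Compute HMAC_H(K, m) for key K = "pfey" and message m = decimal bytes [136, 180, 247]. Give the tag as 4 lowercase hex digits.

0256

Key "pfey" = 70 66 65 79 is 4 bytes ≤ B = 6; zero-pad to 6 bytes: K' = 70 66 65 79 00 00.
K' ⊕ ipad = 46 50 53 4f 36 36.  K' ⊕ opad = 2c 3a 39 25 5c 5c.
Inner input = (K'⊕ipad) ∥ m = 46 50 53 4f 36 36 ∥ 88 b4 f7.
Inner hash: sum = 70+80+83+79+54+54+136+180+247 = 983 → 03 d7.
Outer input = (K'⊕opad) ∥ inner = 2c 3a 39 25 5c 5c ∥ 03 d7.
Outer hash (tag): sum = 44+58+57+37+92+92+3+215 = 598 → 02 56.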